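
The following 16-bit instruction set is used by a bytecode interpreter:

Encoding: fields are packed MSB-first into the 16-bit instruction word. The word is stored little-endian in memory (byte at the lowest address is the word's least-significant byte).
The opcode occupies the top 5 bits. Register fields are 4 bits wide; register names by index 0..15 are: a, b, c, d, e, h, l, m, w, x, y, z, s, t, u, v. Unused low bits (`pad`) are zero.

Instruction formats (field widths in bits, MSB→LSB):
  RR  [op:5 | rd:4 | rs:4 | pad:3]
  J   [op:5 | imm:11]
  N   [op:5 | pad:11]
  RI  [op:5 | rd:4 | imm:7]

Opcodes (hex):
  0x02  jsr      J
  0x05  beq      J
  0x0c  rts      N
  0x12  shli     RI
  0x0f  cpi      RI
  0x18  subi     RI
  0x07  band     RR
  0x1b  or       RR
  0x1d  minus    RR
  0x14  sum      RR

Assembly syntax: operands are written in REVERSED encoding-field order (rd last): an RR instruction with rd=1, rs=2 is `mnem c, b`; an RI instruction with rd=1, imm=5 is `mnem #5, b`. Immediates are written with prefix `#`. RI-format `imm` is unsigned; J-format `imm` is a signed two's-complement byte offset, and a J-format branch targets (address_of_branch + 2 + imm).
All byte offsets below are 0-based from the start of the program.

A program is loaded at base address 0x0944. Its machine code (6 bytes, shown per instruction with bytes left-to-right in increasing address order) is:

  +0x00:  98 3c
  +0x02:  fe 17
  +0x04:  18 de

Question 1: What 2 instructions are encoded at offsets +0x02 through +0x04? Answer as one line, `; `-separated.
jsr #-2; or d, s

off 0x02: read fe 17 as little → 0x17fe
  op=0x17fe>>11=0x2 ⇒ jsr (J)
  imm: (w>>0)&0x7ff=0x7fe (s11→-2) → #-2
off 0x04: read 18 de as little → 0xde18
  op=0xde18>>11=0x1b ⇒ or (RR)
  rd: (w>>7)&0xf=0xc → s
  rs: (w>>3)&0xf=0x3 → d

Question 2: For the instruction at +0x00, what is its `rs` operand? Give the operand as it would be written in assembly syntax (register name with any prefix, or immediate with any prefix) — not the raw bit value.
d

+0x00: 98 3c ⇒ word 0x3c98 (little)
  op=0x3c98>>11=0x7 ⇒ band (RR)
  [10:7] rd=9 = x
  [6:3] rs=3 = d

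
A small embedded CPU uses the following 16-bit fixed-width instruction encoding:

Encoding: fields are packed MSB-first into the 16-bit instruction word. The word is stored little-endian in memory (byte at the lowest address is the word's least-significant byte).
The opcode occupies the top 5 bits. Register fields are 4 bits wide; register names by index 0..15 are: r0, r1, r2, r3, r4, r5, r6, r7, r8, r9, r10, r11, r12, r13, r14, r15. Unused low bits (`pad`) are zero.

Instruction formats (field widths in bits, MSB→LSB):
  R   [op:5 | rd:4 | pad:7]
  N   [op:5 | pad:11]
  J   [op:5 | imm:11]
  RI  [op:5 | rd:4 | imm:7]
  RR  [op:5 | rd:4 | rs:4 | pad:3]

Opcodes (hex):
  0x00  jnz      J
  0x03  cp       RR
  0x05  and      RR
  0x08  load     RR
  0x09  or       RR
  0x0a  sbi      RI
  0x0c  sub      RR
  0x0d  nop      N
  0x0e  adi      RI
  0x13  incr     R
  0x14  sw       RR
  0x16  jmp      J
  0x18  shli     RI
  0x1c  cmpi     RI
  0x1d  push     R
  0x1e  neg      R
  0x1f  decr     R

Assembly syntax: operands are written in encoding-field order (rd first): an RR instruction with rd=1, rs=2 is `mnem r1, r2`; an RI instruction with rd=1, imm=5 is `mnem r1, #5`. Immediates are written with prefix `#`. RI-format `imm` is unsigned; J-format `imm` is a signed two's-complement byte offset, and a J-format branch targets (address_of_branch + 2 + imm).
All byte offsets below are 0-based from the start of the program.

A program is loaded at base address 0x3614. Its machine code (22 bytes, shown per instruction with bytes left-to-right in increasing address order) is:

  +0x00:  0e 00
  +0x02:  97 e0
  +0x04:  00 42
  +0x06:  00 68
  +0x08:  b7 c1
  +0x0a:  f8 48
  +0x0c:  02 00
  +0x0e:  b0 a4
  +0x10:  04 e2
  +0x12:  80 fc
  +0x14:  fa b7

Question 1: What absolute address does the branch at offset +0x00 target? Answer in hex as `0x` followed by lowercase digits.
0x3624

+0x00: 0e 00 ⇒ word 0x000e (little)
  op=0x000e>>11=0x0 ⇒ jnz (J)
  imm: (w>>0)&0x7ff=0xe → #14
  target = base 0x3614 + off 0x00 + 2 + imm 14 = 0x3624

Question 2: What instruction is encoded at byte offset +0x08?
off 0x08: read b7 c1 as little → 0xc1b7
  op=0xc1b7>>11=0x18 ⇒ shli (RI)
  rd: (w>>7)&0xf=0x3 → r3
  imm: (w>>0)&0x7f=0x37 → #55

shli r3, #55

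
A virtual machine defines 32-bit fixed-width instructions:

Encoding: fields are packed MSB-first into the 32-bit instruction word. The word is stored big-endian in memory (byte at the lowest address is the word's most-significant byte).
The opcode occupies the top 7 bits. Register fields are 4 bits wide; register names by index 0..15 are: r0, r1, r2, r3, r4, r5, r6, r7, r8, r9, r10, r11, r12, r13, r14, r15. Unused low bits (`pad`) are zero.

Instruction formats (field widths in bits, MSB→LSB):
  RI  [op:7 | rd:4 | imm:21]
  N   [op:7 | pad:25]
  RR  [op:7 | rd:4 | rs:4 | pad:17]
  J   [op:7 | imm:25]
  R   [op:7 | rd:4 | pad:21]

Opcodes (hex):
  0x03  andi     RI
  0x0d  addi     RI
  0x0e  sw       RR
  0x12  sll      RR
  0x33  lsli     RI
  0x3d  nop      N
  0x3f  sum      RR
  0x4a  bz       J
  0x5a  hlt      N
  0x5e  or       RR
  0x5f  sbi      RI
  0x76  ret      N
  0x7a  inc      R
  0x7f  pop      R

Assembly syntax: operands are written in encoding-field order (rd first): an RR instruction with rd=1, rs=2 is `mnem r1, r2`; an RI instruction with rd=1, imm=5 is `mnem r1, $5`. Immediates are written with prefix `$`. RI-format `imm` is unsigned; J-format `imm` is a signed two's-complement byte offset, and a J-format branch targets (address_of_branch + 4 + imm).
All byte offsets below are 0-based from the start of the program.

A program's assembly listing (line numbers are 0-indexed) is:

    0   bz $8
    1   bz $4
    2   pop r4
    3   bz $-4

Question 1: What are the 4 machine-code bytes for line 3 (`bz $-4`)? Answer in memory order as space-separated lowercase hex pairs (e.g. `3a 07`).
95 ff ff fc

L3: bz op=0x4a:7|imm=-4:25 ⇒ 0x95fffffc ⇒ big 95 ff ff fc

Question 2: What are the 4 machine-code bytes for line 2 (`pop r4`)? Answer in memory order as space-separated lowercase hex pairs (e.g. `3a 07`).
fe 80 00 00

L2: pop op=0x7f:7|rd=4:4|pad=0:21 ⇒ 0xfe800000 ⇒ big fe 80 00 00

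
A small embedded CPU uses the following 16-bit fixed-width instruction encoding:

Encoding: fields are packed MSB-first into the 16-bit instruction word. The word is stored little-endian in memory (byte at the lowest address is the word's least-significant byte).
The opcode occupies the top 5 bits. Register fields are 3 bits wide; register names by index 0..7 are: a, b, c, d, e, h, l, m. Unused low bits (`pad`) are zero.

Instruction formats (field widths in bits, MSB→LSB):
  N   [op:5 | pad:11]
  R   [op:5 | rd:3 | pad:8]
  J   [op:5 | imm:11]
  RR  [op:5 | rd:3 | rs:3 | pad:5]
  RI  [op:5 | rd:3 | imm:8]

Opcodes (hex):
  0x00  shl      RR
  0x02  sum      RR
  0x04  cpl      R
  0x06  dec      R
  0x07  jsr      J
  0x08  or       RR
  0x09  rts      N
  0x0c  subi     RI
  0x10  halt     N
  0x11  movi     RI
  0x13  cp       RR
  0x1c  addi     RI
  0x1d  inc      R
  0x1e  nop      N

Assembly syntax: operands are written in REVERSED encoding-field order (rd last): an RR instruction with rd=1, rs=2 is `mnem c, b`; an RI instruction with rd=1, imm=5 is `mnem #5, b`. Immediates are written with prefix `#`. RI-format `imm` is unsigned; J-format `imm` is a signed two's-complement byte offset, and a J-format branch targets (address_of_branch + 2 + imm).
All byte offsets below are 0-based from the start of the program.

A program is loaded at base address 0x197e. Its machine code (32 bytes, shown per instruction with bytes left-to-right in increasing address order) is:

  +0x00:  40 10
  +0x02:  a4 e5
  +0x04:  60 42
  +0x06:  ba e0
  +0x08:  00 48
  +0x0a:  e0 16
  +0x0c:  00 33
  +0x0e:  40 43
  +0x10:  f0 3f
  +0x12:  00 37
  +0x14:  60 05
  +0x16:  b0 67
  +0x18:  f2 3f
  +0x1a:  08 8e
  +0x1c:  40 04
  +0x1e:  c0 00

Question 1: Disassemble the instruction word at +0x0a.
sum m, l

@+0a  little-endian(e0 16) = 0x16e0
  op=0x16e0>>11=0x2 ⇒ sum (RR)
  rd@[10:8]=0x6 ⇒ l
  rs@[7:5]=0x7 ⇒ m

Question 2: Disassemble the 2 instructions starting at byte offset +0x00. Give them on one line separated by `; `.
off 0x00: read 40 10 as little → 0x1040
  opcode bits[15:11]=0x2: sum/RR
  rd@[10:8]=0x0 ⇒ a
  rs@[7:5]=0x2 ⇒ c
off 0x02: read a4 e5 as little → 0xe5a4
  opcode bits[15:11]=0x1c: addi/RI
  rd@[10:8]=0x5 ⇒ h
  imm@[7:0]=0xa4 ⇒ #164

sum c, a; addi #164, h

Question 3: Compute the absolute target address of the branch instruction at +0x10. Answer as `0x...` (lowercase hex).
off 0x10: read f0 3f as little → 0x3ff0
  op=0x3ff0>>11=0x7 ⇒ jsr (J)
  imm@[10:0]=0x7f0 (s11→-16) ⇒ #-16
  target = base 0x197e + off 0x10 + 2 + imm -16 = 0x1980

0x1980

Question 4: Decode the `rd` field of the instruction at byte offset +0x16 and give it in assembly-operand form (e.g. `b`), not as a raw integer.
m

+0x16: b0 67 ⇒ word 0x67b0 (little)
  op=0x67b0>>11=0xc ⇒ subi (RI)
  rd@[10:8]=0x7 ⇒ m
  imm@[7:0]=0xb0 ⇒ #176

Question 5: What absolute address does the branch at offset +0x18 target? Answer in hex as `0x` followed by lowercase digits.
0x198a

[18] f2 3f → 0x3ff2
  opcode bits[15:11]=0x7: jsr/J
  [10:0] imm=2034 (s11→-14) = #-14
  target = base 0x197e + off 0x18 + 2 + imm -14 = 0x198a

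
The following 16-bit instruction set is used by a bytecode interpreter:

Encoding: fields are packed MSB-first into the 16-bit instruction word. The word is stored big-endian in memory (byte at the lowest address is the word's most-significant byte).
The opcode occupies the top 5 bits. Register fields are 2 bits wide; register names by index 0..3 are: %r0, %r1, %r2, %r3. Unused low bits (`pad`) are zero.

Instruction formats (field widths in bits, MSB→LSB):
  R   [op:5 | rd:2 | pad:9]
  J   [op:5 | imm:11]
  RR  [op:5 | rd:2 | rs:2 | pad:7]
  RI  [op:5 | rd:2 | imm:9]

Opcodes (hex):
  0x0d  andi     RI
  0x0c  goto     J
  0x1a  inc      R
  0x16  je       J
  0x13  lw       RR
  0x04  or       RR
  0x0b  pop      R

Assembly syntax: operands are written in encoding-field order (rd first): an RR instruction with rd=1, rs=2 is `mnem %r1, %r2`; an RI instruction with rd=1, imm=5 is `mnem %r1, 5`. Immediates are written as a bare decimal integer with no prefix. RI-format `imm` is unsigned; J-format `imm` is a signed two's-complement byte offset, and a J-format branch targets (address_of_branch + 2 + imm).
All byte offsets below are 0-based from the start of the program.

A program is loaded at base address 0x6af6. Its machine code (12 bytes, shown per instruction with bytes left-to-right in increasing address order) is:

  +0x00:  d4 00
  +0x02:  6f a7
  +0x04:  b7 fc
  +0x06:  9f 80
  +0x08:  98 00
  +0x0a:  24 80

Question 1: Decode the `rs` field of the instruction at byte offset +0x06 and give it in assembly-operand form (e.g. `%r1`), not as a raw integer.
+0x06: 9f 80 ⇒ word 0x9f80 (big)
  op=0x9f80>>11=0x13 ⇒ lw (RR)
  rd: (w>>9)&0x3=0x3 → %r3
  rs: (w>>7)&0x3=0x3 → %r3

%r3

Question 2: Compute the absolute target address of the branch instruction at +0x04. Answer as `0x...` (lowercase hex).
0x6af8

+0x04: b7 fc ⇒ word 0xb7fc (big)
  opcode bits[15:11]=0x16: je/J
  imm: (w>>0)&0x7ff=0x7fc (s11→-4) → -4
  target = base 0x6af6 + off 0x04 + 2 + imm -4 = 0x6af8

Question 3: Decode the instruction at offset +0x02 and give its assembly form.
off 0x02: read 6f a7 as big → 0x6fa7
  opcode bits[15:11]=0xd: andi/RI
  rd@[10:9]=0x3 ⇒ %r3
  imm@[8:0]=0x1a7 ⇒ 423

andi %r3, 423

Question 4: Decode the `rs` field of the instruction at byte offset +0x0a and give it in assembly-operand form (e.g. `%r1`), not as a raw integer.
+0x0a: 24 80 ⇒ word 0x2480 (big)
  opcode bits[15:11]=0x4: or/RR
  rd@[10:9]=0x2 ⇒ %r2
  rs@[8:7]=0x1 ⇒ %r1

%r1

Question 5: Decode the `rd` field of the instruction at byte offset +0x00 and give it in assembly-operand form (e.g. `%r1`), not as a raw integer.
%r2

+0x00: d4 00 ⇒ word 0xd400 (big)
  opcode bits[15:11]=0x1a: inc/R
  rd@[10:9]=0x2 ⇒ %r2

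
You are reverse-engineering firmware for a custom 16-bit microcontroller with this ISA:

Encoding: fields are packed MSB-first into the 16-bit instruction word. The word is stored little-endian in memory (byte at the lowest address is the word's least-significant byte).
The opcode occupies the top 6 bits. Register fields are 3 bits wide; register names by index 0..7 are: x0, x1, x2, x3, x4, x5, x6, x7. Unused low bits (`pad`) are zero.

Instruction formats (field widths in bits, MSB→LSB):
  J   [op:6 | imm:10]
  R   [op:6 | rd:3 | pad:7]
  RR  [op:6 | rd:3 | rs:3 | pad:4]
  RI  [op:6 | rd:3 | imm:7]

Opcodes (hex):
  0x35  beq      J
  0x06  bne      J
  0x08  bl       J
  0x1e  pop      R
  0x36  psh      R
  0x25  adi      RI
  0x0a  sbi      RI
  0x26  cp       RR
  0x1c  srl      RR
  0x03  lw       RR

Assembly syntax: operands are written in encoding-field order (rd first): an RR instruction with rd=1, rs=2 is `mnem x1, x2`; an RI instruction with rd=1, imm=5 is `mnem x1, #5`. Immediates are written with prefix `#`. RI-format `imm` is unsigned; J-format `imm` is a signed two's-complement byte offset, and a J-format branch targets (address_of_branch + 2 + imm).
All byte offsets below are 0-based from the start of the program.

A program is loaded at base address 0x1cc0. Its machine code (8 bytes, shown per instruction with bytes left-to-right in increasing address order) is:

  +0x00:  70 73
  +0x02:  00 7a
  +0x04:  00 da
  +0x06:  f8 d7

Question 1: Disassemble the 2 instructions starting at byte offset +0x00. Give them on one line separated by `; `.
srl x6, x7; pop x4

+0x00: 70 73 ⇒ word 0x7370 (little)
  op=0x7370>>10=0x1c ⇒ srl (RR)
  rd: (w>>7)&0x7=0x6 → x6
  rs: (w>>4)&0x7=0x7 → x7
+0x02: 00 7a ⇒ word 0x7a00 (little)
  op=0x7a00>>10=0x1e ⇒ pop (R)
  rd: (w>>7)&0x7=0x4 → x4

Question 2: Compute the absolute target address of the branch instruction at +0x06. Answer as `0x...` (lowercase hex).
@+06  little-endian(f8 d7) = 0xd7f8
  top 6b → 0x35 → beq [J]
  [9:0] imm=1016 (s10→-8) = #-8
  target = base 0x1cc0 + off 0x06 + 2 + imm -8 = 0x1cc0

0x1cc0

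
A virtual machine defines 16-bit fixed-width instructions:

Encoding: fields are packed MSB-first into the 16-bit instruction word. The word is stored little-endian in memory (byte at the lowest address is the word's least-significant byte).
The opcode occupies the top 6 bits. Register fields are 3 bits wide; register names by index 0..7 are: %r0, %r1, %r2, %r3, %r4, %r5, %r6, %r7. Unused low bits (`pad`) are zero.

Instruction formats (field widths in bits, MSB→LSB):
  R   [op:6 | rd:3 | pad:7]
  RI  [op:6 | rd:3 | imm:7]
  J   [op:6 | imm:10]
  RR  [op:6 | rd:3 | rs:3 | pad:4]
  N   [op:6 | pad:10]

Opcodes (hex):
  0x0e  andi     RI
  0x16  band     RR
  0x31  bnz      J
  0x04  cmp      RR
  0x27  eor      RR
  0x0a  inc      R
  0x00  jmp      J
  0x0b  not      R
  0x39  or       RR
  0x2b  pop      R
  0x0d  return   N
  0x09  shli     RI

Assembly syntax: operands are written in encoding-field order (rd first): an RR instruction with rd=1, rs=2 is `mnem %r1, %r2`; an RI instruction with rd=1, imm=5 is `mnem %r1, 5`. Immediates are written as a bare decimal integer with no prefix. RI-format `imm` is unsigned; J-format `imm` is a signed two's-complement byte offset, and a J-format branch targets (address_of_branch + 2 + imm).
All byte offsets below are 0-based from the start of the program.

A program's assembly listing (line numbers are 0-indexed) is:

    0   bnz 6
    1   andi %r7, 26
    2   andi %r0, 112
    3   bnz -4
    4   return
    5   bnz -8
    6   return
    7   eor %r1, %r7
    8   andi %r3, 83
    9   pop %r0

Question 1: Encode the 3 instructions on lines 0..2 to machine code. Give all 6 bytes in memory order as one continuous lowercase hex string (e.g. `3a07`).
line 0 (bnz): pack op=0x31:6|imm=6:10 = 0xc406; little→ 06 c4
line 1 (andi): pack op=0xe:6|rd=7:3|imm=26:7 = 0x3b9a; little→ 9a 3b
line 2 (andi): pack op=0xe:6|rd=0:3|imm=112:7 = 0x3870; little→ 70 38

06c49a3b7038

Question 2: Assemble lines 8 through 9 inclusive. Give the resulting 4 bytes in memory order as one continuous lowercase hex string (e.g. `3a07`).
d33900ac

line 8 (andi): pack op=0xe:6|rd=3:3|imm=83:7 = 0x39d3; little→ d3 39
line 9 (pop): pack op=0x2b:6|rd=0:3|pad=0:7 = 0xac00; little→ 00 ac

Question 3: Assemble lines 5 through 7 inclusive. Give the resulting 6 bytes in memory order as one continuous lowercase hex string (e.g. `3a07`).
f8c70034f09c

5. bnz fields op=0x31:6|imm=-8:10 → word c7f8h → f8 c7
6. return fields op=0xd:6|pad=0:10 → word 3400h → 00 34
7. eor fields op=0x27:6|rd=1:3|rs=7:3|pad=0:4 → word 9cf0h → f0 9c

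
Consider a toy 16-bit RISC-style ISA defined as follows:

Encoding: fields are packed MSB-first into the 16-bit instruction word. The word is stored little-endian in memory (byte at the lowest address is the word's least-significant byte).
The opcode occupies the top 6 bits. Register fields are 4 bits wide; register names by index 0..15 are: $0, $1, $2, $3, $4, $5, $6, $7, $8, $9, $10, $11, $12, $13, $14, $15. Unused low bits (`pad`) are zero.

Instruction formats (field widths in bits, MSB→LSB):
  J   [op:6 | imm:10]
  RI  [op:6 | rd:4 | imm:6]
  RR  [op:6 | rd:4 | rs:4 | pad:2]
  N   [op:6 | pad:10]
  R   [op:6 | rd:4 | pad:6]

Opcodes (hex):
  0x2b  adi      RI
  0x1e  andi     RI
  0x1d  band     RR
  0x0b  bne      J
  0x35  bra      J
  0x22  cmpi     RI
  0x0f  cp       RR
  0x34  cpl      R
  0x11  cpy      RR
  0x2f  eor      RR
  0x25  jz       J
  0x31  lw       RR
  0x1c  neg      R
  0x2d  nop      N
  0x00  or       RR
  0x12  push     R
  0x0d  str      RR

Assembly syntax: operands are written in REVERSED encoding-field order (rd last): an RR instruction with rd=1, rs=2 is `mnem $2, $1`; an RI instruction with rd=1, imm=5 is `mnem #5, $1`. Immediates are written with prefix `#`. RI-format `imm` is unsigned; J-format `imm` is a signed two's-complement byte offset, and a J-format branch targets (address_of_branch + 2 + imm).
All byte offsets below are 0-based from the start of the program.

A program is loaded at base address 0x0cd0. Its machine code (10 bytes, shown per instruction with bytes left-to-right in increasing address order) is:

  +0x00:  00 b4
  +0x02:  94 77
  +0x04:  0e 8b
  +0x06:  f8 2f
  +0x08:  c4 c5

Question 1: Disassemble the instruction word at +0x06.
bne #-8

@+06  little-endian(f8 2f) = 0x2ff8
  op=0x2ff8>>10=0xb ⇒ bne (J)
  imm: (w>>0)&0x3ff=0x3f8 (s10→-8) → #-8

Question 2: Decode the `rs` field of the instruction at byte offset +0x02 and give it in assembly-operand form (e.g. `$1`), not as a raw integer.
[02] 94 77 → 0x7794
  op=0x7794>>10=0x1d ⇒ band (RR)
  rd: (w>>6)&0xf=0xe → $14
  rs: (w>>2)&0xf=0x5 → $5

$5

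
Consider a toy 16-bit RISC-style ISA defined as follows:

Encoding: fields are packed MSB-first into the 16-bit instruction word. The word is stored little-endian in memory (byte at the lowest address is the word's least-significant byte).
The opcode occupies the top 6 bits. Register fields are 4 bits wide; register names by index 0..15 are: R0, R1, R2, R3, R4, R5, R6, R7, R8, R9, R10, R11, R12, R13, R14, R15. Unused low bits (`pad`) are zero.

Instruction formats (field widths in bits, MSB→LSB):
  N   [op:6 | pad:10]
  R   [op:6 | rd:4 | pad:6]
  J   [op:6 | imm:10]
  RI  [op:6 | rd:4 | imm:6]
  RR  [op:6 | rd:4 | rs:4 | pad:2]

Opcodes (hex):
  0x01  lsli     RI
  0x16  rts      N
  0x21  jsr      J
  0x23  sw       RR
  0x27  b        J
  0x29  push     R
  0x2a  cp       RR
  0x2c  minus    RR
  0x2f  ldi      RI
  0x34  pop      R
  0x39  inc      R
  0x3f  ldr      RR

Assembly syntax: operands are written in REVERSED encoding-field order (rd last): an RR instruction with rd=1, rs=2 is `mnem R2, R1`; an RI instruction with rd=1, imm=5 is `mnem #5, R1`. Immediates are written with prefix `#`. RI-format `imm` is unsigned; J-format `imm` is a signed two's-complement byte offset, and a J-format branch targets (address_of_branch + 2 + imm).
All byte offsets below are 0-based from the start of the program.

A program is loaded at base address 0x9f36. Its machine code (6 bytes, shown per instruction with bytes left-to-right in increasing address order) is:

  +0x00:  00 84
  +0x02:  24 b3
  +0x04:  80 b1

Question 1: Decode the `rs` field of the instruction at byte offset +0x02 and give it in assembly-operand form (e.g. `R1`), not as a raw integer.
R9

+0x02: 24 b3 ⇒ word 0xb324 (little)
  top 6b → 0x2c → minus [RR]
  [9:6] rd=12 = R12
  [5:2] rs=9 = R9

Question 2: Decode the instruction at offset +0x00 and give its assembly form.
off 0x00: read 00 84 as little → 0x8400
  top 6b → 0x21 → jsr [J]
  imm@[9:0]=0x0 ⇒ #0

jsr #0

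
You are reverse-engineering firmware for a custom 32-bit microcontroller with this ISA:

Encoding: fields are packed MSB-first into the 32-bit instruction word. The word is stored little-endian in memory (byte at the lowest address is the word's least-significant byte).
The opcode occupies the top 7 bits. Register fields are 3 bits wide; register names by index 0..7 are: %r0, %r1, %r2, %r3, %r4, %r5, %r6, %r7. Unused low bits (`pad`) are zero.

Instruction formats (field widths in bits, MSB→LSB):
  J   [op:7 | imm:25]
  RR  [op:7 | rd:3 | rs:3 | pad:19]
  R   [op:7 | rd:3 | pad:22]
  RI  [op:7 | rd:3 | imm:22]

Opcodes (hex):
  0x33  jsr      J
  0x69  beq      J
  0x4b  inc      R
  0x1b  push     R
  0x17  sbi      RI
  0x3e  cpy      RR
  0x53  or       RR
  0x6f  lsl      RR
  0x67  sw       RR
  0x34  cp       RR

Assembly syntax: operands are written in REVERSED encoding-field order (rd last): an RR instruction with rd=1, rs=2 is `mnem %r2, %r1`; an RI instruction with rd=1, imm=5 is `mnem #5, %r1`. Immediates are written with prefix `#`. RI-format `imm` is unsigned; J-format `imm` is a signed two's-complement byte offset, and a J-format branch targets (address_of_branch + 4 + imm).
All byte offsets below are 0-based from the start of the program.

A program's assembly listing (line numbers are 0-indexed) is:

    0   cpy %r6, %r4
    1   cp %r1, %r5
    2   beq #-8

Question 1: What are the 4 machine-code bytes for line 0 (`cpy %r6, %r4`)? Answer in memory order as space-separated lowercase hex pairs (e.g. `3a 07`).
0. cpy fields op=0x3e:7|rd=4:3|rs=6:3|pad=0:19 → word 7d300000h → 00 00 30 7d

00 00 30 7d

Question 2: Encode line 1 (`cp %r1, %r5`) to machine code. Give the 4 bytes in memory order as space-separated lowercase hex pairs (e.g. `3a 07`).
1. cp fields op=0x34:7|rd=5:3|rs=1:3|pad=0:19 → word 69480000h → 00 00 48 69

00 00 48 69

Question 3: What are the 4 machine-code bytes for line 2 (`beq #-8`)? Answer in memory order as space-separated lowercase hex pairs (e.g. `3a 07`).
f8 ff ff d3

2. beq fields op=0x69:7|imm=-8:25 → word d3fffff8h → f8 ff ff d3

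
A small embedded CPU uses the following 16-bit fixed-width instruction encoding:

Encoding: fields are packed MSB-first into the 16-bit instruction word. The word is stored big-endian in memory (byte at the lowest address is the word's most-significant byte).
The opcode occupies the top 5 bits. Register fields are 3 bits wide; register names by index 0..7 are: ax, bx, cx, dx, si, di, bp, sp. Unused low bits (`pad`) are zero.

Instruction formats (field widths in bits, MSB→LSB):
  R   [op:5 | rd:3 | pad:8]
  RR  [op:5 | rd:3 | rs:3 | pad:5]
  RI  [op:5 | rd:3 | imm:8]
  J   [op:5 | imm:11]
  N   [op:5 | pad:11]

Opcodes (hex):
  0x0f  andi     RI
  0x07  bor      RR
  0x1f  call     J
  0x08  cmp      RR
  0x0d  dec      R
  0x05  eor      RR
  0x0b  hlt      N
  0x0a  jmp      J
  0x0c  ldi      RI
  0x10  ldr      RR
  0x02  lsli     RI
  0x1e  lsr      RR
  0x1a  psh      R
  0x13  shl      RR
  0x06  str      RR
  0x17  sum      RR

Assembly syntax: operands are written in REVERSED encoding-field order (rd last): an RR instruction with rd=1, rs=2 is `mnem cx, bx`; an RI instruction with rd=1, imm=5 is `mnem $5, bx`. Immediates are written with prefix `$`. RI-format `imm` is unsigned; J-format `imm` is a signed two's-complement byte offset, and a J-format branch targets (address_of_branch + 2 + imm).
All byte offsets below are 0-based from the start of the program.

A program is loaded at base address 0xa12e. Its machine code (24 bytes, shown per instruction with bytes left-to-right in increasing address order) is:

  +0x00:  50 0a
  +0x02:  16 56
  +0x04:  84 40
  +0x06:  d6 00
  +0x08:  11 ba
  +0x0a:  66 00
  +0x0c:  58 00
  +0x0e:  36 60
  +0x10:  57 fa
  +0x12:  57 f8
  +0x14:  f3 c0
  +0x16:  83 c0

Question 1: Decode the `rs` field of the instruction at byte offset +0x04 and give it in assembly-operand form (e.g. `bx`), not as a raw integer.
off 0x04: read 84 40 as big → 0x8440
  top 5b → 0x10 → ldr [RR]
  rd@[10:8]=0x4 ⇒ si
  rs@[7:5]=0x2 ⇒ cx

cx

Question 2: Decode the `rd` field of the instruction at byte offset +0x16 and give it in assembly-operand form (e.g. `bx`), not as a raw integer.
[16] 83 c0 → 0x83c0
  op=0x83c0>>11=0x10 ⇒ ldr (RR)
  [10:8] rd=3 = dx
  [7:5] rs=6 = bp

dx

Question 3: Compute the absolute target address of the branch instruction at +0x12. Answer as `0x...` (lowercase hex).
+0x12: 57 f8 ⇒ word 0x57f8 (big)
  top 5b → 0xa → jmp [J]
  [10:0] imm=2040 (s11→-8) = $-8
  target = base 0xa12e + off 0x12 + 2 + imm -8 = 0xa13a

0xa13a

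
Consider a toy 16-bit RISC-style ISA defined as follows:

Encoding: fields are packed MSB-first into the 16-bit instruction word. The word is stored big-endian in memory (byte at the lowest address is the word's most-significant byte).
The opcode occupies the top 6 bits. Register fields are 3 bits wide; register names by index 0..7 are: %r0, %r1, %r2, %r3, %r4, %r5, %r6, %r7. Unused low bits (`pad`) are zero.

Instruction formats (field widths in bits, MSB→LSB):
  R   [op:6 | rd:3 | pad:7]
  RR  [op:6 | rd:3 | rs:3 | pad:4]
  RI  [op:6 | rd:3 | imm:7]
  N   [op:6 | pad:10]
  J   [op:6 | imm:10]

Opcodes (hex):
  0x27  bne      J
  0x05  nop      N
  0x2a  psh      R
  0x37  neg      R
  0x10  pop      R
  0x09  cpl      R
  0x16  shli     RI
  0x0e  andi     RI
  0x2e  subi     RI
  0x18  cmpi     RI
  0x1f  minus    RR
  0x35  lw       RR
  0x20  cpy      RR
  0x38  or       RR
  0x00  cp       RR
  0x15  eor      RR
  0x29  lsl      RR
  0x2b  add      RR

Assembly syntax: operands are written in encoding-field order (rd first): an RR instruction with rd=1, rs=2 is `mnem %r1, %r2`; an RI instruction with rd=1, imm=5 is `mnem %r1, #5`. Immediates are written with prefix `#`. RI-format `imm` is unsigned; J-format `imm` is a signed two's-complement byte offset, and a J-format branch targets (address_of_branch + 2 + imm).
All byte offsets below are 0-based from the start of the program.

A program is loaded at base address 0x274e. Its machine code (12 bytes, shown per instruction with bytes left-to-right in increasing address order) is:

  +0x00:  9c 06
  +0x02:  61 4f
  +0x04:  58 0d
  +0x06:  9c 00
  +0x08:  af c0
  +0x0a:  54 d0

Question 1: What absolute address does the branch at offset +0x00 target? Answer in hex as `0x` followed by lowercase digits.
off 0x00: read 9c 06 as big → 0x9c06
  opcode bits[15:10]=0x27: bne/J
  [9:0] imm=6 = #6
  target = base 0x274e + off 0x00 + 2 + imm 6 = 0x2756

0x2756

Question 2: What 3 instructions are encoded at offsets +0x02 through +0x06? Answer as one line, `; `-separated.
cmpi %r2, #79; shli %r0, #13; bne #0

+0x02: 61 4f ⇒ word 0x614f (big)
  top 6b → 0x18 → cmpi [RI]
  rd@[9:7]=0x2 ⇒ %r2
  imm@[6:0]=0x4f ⇒ #79
+0x04: 58 0d ⇒ word 0x580d (big)
  top 6b → 0x16 → shli [RI]
  rd@[9:7]=0x0 ⇒ %r0
  imm@[6:0]=0xd ⇒ #13
+0x06: 9c 00 ⇒ word 0x9c00 (big)
  top 6b → 0x27 → bne [J]
  imm@[9:0]=0x0 ⇒ #0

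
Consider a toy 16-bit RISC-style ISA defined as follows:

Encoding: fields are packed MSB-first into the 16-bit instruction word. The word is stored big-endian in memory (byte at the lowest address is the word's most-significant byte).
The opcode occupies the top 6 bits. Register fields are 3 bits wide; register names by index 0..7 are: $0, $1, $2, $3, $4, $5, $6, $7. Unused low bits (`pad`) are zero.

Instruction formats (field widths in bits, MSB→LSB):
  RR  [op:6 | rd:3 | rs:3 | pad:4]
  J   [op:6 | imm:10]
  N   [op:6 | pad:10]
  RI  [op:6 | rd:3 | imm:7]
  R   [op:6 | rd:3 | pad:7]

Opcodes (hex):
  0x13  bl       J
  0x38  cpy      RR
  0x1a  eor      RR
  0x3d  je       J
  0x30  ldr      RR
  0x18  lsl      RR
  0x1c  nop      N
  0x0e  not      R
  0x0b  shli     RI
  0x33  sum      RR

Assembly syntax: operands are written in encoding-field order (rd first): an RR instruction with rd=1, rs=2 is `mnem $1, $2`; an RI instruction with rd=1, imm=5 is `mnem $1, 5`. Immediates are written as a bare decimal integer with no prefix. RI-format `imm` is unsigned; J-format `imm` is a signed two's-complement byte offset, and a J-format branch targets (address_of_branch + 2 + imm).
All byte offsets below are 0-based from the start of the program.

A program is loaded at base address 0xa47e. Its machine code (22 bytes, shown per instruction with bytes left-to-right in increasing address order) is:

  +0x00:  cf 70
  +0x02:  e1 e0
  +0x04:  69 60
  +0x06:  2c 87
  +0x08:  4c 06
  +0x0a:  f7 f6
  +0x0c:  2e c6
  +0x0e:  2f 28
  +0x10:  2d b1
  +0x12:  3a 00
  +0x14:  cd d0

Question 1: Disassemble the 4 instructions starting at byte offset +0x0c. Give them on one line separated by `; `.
[0c] 2e c6 → 0x2ec6
  op=0x2ec6>>10=0xb ⇒ shli (RI)
  [9:7] rd=5 = $5
  [6:0] imm=70 = 70
[0e] 2f 28 → 0x2f28
  op=0x2f28>>10=0xb ⇒ shli (RI)
  [9:7] rd=6 = $6
  [6:0] imm=40 = 40
[10] 2d b1 → 0x2db1
  op=0x2db1>>10=0xb ⇒ shli (RI)
  [9:7] rd=3 = $3
  [6:0] imm=49 = 49
[12] 3a 00 → 0x3a00
  op=0x3a00>>10=0xe ⇒ not (R)
  [9:7] rd=4 = $4

shli $5, 70; shli $6, 40; shli $3, 49; not $4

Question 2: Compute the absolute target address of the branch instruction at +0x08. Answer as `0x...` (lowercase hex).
0xa48e

[08] 4c 06 → 0x4c06
  op=0x4c06>>10=0x13 ⇒ bl (J)
  imm: (w>>0)&0x3ff=0x6 → 6
  target = base 0xa47e + off 0x08 + 2 + imm 6 = 0xa48e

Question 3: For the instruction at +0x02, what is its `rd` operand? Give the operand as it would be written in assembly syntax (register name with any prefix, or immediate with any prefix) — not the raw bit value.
[02] e1 e0 → 0xe1e0
  top 6b → 0x38 → cpy [RR]
  rd@[9:7]=0x3 ⇒ $3
  rs@[6:4]=0x6 ⇒ $6

$3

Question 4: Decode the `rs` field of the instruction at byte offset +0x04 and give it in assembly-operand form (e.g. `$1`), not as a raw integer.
$6

off 0x04: read 69 60 as big → 0x6960
  op=0x6960>>10=0x1a ⇒ eor (RR)
  rd: (w>>7)&0x7=0x2 → $2
  rs: (w>>4)&0x7=0x6 → $6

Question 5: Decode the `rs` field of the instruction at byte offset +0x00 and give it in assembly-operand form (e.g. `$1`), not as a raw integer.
+0x00: cf 70 ⇒ word 0xcf70 (big)
  opcode bits[15:10]=0x33: sum/RR
  rd@[9:7]=0x6 ⇒ $6
  rs@[6:4]=0x7 ⇒ $7

$7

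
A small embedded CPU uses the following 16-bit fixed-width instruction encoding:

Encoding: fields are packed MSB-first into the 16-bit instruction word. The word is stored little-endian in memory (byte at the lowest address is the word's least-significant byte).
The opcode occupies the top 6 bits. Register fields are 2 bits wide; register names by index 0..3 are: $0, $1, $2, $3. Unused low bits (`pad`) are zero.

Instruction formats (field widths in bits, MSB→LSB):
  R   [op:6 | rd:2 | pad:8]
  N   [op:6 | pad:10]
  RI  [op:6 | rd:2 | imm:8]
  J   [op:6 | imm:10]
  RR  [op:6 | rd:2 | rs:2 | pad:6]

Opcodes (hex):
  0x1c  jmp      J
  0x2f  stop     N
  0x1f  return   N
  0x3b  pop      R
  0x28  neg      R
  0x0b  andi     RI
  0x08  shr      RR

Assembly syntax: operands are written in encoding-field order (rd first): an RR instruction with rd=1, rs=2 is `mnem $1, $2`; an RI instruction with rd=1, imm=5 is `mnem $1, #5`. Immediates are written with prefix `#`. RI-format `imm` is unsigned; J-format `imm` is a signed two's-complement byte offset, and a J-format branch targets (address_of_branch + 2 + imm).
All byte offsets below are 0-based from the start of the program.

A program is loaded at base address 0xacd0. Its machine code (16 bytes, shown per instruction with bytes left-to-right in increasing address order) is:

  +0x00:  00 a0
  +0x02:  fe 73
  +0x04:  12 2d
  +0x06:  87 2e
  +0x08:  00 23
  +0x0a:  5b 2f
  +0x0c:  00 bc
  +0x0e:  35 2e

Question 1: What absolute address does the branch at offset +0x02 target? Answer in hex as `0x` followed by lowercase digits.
@+02  little-endian(fe 73) = 0x73fe
  top 6b → 0x1c → jmp [J]
  [9:0] imm=1022 (s10→-2) = #-2
  target = base 0xacd0 + off 0x02 + 2 + imm -2 = 0xacd2

0xacd2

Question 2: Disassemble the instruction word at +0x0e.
[0e] 35 2e → 0x2e35
  op=0x2e35>>10=0xb ⇒ andi (RI)
  rd@[9:8]=0x2 ⇒ $2
  imm@[7:0]=0x35 ⇒ #53

andi $2, #53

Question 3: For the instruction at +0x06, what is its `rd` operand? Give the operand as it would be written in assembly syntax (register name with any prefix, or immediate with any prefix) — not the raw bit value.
$2

@+06  little-endian(87 2e) = 0x2e87
  opcode bits[15:10]=0xb: andi/RI
  rd@[9:8]=0x2 ⇒ $2
  imm@[7:0]=0x87 ⇒ #135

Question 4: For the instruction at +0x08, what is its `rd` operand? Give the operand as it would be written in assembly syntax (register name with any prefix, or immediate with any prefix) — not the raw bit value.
[08] 00 23 → 0x2300
  op=0x2300>>10=0x8 ⇒ shr (RR)
  [9:8] rd=3 = $3
  [7:6] rs=0 = $0

$3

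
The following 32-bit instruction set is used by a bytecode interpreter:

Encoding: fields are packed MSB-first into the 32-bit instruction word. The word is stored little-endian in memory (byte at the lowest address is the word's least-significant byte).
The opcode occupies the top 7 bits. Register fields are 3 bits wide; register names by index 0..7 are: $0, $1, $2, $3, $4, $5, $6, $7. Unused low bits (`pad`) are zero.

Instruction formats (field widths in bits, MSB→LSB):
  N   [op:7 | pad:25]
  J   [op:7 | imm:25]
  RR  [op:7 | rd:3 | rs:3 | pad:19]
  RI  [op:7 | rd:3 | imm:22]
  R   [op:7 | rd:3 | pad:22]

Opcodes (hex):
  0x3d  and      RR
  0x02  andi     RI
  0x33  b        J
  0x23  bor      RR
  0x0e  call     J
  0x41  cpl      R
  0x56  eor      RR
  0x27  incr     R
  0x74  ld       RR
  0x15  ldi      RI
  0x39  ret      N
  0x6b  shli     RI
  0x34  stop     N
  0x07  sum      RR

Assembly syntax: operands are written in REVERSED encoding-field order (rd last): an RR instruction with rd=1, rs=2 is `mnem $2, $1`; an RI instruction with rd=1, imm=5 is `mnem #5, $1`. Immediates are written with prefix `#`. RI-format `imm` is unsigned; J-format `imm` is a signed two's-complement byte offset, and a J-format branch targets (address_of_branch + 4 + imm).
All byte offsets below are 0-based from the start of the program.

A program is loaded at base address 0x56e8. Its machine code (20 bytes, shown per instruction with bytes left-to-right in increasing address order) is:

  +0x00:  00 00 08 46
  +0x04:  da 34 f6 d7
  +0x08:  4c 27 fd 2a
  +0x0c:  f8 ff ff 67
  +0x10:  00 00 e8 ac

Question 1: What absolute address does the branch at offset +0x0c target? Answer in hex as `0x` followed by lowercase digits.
+0x0c: f8 ff ff 67 ⇒ word 0x67fffff8 (little)
  top 7b → 0x33 → b [J]
  [24:0] imm=33554424 (s25→-8) = #-8
  target = base 0x56e8 + off 0x0c + 4 + imm -8 = 0x56f0

0x56f0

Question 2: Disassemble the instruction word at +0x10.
eor $5, $3

[10] 00 00 e8 ac → 0xace80000
  op=0xace80000>>25=0x56 ⇒ eor (RR)
  rd@[24:22]=0x3 ⇒ $3
  rs@[21:19]=0x5 ⇒ $5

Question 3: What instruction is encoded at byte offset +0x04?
shli #3552474, $7

[04] da 34 f6 d7 → 0xd7f634da
  op=0xd7f634da>>25=0x6b ⇒ shli (RI)
  rd@[24:22]=0x7 ⇒ $7
  imm@[21:0]=0x3634da ⇒ #3552474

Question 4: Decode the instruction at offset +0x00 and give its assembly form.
bor $1, $0

@+00  little-endian(00 00 08 46) = 0x46080000
  opcode bits[31:25]=0x23: bor/RR
  rd: (w>>22)&0x7=0x0 → $0
  rs: (w>>19)&0x7=0x1 → $1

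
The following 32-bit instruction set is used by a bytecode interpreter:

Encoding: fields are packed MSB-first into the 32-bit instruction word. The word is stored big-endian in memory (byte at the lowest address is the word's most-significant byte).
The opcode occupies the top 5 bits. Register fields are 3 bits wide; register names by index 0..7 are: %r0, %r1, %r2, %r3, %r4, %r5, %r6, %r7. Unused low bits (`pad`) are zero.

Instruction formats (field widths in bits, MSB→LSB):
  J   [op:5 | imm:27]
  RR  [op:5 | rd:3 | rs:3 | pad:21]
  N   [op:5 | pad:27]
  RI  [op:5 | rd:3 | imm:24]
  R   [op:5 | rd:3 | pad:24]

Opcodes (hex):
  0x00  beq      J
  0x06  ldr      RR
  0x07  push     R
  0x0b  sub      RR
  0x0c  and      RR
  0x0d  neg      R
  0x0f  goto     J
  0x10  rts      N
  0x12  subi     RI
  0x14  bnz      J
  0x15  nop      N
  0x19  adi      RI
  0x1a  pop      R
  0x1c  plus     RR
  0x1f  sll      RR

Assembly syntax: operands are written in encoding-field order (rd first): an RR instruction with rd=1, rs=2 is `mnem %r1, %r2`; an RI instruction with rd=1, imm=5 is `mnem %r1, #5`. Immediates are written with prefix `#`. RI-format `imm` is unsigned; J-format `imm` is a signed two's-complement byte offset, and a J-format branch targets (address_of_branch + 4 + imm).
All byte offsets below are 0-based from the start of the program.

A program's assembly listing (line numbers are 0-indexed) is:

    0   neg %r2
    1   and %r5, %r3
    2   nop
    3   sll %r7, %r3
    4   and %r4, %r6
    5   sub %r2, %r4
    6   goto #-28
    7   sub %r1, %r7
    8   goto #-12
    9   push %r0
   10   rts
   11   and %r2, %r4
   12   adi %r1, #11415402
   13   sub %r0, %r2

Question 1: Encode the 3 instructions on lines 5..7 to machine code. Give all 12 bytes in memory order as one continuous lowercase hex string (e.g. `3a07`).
5a8000007fffffe459e00000

5. sub fields op=0xb:5|rd=2:3|rs=4:3|pad=0:21 → word 5a800000h → 5a 80 00 00
6. goto fields op=0xf:5|imm=-28:27 → word 7fffffe4h → 7f ff ff e4
7. sub fields op=0xb:5|rd=1:3|rs=7:3|pad=0:21 → word 59e00000h → 59 e0 00 00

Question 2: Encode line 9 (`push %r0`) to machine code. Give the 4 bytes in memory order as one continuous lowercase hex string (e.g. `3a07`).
L9: push op=0x7:5|rd=0:3|pad=0:24 ⇒ 0x38000000 ⇒ big 38 00 00 00

38000000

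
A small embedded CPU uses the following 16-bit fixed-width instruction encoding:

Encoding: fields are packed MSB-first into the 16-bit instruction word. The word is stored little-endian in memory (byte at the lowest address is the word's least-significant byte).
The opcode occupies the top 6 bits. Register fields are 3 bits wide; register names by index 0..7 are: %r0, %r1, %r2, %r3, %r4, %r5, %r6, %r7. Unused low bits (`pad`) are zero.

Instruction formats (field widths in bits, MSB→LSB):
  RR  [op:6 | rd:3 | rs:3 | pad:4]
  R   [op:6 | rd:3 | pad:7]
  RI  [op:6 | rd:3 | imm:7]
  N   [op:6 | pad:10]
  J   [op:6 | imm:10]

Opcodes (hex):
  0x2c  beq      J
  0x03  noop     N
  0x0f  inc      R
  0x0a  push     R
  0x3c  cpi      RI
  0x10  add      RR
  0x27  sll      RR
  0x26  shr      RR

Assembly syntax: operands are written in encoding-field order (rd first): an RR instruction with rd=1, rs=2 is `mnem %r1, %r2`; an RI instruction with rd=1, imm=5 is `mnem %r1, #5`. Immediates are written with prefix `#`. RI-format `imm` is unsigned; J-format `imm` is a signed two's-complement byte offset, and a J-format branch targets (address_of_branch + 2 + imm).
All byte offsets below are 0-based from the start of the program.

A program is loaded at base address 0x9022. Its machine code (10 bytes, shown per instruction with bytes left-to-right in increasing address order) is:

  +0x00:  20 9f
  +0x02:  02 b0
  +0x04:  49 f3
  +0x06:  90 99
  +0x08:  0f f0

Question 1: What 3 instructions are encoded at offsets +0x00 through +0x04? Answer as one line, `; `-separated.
+0x00: 20 9f ⇒ word 0x9f20 (little)
  op=0x9f20>>10=0x27 ⇒ sll (RR)
  rd@[9:7]=0x6 ⇒ %r6
  rs@[6:4]=0x2 ⇒ %r2
+0x02: 02 b0 ⇒ word 0xb002 (little)
  op=0xb002>>10=0x2c ⇒ beq (J)
  imm@[9:0]=0x2 ⇒ #2
+0x04: 49 f3 ⇒ word 0xf349 (little)
  op=0xf349>>10=0x3c ⇒ cpi (RI)
  rd@[9:7]=0x6 ⇒ %r6
  imm@[6:0]=0x49 ⇒ #73

sll %r6, %r2; beq #2; cpi %r6, #73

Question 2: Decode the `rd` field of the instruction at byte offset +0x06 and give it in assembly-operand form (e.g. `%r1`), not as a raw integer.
off 0x06: read 90 99 as little → 0x9990
  top 6b → 0x26 → shr [RR]
  [9:7] rd=3 = %r3
  [6:4] rs=1 = %r1

%r3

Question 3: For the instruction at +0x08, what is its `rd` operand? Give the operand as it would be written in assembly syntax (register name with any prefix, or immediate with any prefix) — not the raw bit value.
%r0

@+08  little-endian(0f f0) = 0xf00f
  top 6b → 0x3c → cpi [RI]
  rd: (w>>7)&0x7=0x0 → %r0
  imm: (w>>0)&0x7f=0xf → #15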